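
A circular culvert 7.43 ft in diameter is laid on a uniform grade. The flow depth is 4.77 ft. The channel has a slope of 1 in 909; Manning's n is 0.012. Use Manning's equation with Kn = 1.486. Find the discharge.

For a circular section of diameter D = 7.43 ft at depth y = 4.77 ft, the central angle is θ = 2 arccos(1 − 2y/D) = 3.717 rad. Then A = (D²/8)(θ − sin θ) = 29.41 ft² and P = Dθ/2 = 13.81 ft.
Hydraulic radius R = A/P = 29.41/13.81 = 2.13 ft.
Manning's equation: Q = (1.486/n) A R^(2/3) S^(1/2) = (1.486/0.012) × 29.41 × 2.13^(2/3) × 0.0011^(1/2) = 200 ft³/s.

Q = 200 ft³/s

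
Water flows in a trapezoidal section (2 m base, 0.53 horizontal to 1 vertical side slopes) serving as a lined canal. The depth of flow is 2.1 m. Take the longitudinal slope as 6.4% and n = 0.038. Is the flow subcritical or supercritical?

supercritical

With bottom width b = 2 m and side slope z = 0.53: A = (b + zy)y = (2 + 0.53×2.1)×2.1 = 6.537 m²; P = b + 2y√(1+z²) = 2 + 2×2.1×1.132 = 6.753 m.
Hydraulic radius R = A/P = 6.537/6.753 = 0.968 m.
V = (1/n) R^(2/3) √S = (1/0.038) × 0.968^(2/3) × √0.064 = 6.515 m/s. Hydraulic depth D_h = A/T = 6.537/4.226 = 1.547 m.
Froude number Fr = V/√(g·D_h) = 6.515/√(9.81×1.547) = 1.67, which is greater than 1, so the flow is supercritical.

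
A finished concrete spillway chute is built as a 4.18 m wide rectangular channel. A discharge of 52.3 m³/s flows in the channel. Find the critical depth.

For a rectangular channel, critical depth y_c = (q²/g)^(1/3) where q = Q/b = 52.3/4.18 = 12.51 m²/s.
So y_c = (12.51²/9.81)^(1/3) = 2.52 m.

y_c = 2.52 m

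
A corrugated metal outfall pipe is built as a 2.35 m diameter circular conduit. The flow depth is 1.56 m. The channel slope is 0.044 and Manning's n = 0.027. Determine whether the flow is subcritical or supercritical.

supercritical

For a circular section of diameter D = 2.35 m at depth y = 1.56 m, the central angle is θ = 2 arccos(1 − 2y/D) = 3.809 rad. Then A = (D²/8)(θ − sin θ) = 3.057 m² and P = Dθ/2 = 4.476 m.
Hydraulic radius R = A/P = 3.057/4.476 = 0.683 m.
V = (1/n) R^(2/3) √S = (1/0.027) × 0.683^(2/3) × √0.044 = 6.025 m/s. Hydraulic depth D_h = A/T = 3.057/2.22 = 1.377 m.
Froude number Fr = V/√(g·D_h) = 6.025/√(9.81×1.377) = 1.64, which is greater than 1, so the flow is supercritical.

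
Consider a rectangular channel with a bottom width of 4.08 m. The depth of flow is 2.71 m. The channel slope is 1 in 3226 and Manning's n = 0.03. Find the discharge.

Flow area A = b·y = 4.08 × 2.71 = 11.06 m². Wetted perimeter P = b + 2y = 4.08 + 2×2.71 = 9.5 m.
Hydraulic radius R = A/P = 11.06/9.5 = 1.164 m.
Manning's equation: Q = (1/n) A R^(2/3) S^(1/2) = (1/0.03) × 11.06 × 1.164^(2/3) × 0.00031^(1/2) = 7.18 m³/s.

Q = 7.18 m³/s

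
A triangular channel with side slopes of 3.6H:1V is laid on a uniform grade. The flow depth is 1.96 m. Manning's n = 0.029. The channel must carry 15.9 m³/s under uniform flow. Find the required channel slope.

S = 0.0012

For a triangular section with side slope z = 3.6: A = zy² = 3.6×1.96² = 13.83 m²; P = 2y√(1+z²) = 2×1.96×3.736 = 14.65 m.
Hydraulic radius R = A/P = 13.83/14.65 = 0.9442 m.
From Manning's equation, S = [nQ / (1 A R^(2/3))]² = [0.029 × 15.9 / (1 × 13.83 × 0.9442^(2/3))]² = 0.0012.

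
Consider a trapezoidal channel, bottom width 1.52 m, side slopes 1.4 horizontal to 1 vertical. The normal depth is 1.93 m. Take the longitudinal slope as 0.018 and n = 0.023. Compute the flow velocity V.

V = 5.83 m/s

With bottom width b = 1.52 m and side slope z = 1.4: A = (b + zy)y = (1.52 + 1.4×1.93)×1.93 = 8.148 m²; P = b + 2y√(1+z²) = 1.52 + 2×1.93×1.72 = 8.161 m.
Hydraulic radius R = A/P = 8.148/8.161 = 0.9985 m.
From Manning's equation, V = (1/n) R^(2/3) S^(1/2) = (1/0.023) × 0.9985^(2/3) × 0.018^(1/2) = 5.83 m/s.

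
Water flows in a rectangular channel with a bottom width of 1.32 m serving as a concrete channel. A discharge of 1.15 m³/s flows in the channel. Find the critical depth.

y_c = 0.426 m

For a rectangular channel, critical depth y_c = (q²/g)^(1/3) where q = Q/b = 1.15/1.32 = 0.8712 m²/s.
So y_c = (0.8712²/9.81)^(1/3) = 0.426 m.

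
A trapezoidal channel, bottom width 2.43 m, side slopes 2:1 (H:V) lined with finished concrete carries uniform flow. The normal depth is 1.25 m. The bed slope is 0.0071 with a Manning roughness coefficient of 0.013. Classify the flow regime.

supercritical

With bottom width b = 2.43 m and side slope z = 2: A = (b + zy)y = (2.43 + 2×1.25)×1.25 = 6.162 m²; P = b + 2y√(1+z²) = 2.43 + 2×1.25×2.236 = 8.02 m.
Hydraulic radius R = A/P = 6.162/8.02 = 0.7684 m.
V = (1/n) R^(2/3) √S = (1/0.013) × 0.7684^(2/3) × √0.0071 = 5.438 m/s. Hydraulic depth D_h = A/T = 6.162/7.43 = 0.8294 m.
Froude number Fr = V/√(g·D_h) = 5.438/√(9.81×0.8294) = 1.91, which is greater than 1, so the flow is supercritical.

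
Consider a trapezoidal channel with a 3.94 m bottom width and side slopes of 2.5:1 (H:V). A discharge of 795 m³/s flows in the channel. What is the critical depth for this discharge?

y_c = 6.55 m

At critical depth, Q² T / (g A³) = 1, i.e. A³/T = Q²/g = 795²/9.81 = 64430.
Trying y = 4.49 m: A³/T = 11960 — short.
Trying y = 7.92 m: A³/T = 152700 — over.
Trying y = 6.55 m: A³/T = 64210 — matches.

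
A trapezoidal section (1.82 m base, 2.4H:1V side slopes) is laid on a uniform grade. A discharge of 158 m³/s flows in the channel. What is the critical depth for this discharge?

y_c = 3.53 m

At critical depth, Q² T / (g A³) = 1, i.e. A³/T = Q²/g = 158²/9.81 = 2545.
Trying y = 3.1 m: A³/T = 1416 — too small.
Trying y = 3.53 m: A³/T = 2556 — matches.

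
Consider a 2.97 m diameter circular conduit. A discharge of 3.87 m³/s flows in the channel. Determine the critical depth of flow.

y_c = 0.835 m

At critical depth, Q² T / (g A³) = 1, i.e. A³/T = Q²/g = 3.87²/9.81 = 1.527.
Try y = 0.982 m: A³/T = 2.859 — too large.
Try y = 0.835 m: A³/T = 1.525 — close enough.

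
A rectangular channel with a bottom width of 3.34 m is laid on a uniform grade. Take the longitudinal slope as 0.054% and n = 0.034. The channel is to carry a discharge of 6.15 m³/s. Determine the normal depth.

Manning's equation rearranged: A R^(2/3) = nQ / (1·√S) = 0.034 × 6.15 / (√0.00054) = 8.998.
At y = 3.11 m: A R^(2/3) = 10.98 — over.
At y = 2.65 m: A R^(2/3) = 8.995 — matches.

y_n = 2.65 m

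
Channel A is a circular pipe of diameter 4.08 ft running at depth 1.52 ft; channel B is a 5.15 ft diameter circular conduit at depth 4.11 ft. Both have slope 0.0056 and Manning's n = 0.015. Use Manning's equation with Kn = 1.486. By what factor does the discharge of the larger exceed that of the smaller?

Channel A: For a circular section of diameter D = 4.08 ft at depth y = 1.52 ft, the central angle is θ = 2 arccos(1 − 2y/D) = 2.626 rad. Then A = (D²/8)(θ − sin θ) = 4.439 ft² and P = Dθ/2 = 5.357 ft. Hydraulic radius R = A/P = 4.439/5.357 = 0.8285 ft. Q_A = (1.486/0.015)·4.439·0.8285^(2/3)·√0.0056 = 29.03 ft³/s.
Channel B: For a circular section of diameter D = 5.15 ft at depth y = 4.11 ft, the central angle is θ = 2 arccos(1 − 2y/D) = 4.419 rad. Then A = (D²/8)(θ − sin θ) = 17.82 ft² and P = Dθ/2 = 11.38 ft. Hydraulic radius R = A/P = 17.82/11.38 = 1.566 ft. Q_B = (1.486/0.015)·17.82·1.566^(2/3)·√0.0056 = 178.2 ft³/s.
The larger discharge is 178.2 ft³/s and the smaller is 29.03 ft³/s; the ratio is 6.14.

6.14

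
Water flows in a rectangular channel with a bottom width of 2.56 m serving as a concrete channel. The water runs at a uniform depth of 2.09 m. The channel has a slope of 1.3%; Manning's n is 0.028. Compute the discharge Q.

Flow area A = b·y = 2.56 × 2.09 = 5.35 m². Wetted perimeter P = b + 2y = 2.56 + 2×2.09 = 6.74 m.
Hydraulic radius R = A/P = 5.35/6.74 = 0.7938 m.
Manning's equation: Q = (1/n) A R^(2/3) S^(1/2) = (1/0.028) × 5.35 × 0.7938^(2/3) × 0.013^(1/2) = 18.7 m³/s.

Q = 18.7 m³/s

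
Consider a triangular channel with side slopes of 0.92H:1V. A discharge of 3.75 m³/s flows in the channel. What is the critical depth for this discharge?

y_c = 1.28 m

At critical depth, Q² T / (g A³) = 1, i.e. A³/T = Q²/g = 3.75²/9.81 = 1.433.
At y = 1.06 m: A³/T = 0.5663 — too small.
At y = 1.6 m: A³/T = 4.438 — too large.
At y = 1.28 m: A³/T = 1.454 — ≈ 1.433.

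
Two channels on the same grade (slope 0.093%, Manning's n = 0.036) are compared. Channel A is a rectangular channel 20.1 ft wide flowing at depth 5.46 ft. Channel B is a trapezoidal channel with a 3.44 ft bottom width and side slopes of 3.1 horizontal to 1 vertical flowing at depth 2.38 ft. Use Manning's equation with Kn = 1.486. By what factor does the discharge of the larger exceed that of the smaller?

Channel A: Flow area A = b·y = 20.1 × 5.46 = 109.7 ft². Wetted perimeter P = b + 2y = 20.1 + 2×5.46 = 31.02 ft. Hydraulic radius R = A/P = 109.7/31.02 = 3.538 ft. Q_A = (1.486/0.036)·109.7·3.538^(2/3)·√0.00093 = 320.8 ft³/s.
Channel B: With bottom width b = 3.44 ft and side slope z = 3.1: A = (b + zy)y = (3.44 + 3.1×2.38)×2.38 = 25.75 ft²; P = b + 2y√(1+z²) = 3.44 + 2×2.38×3.257 = 18.94 ft. Hydraulic radius R = A/P = 25.75/18.94 = 1.359 ft. Q_B = (1.486/0.036)·25.75·1.359^(2/3)·√0.00093 = 39.77 ft³/s.
The larger discharge is 320.8 ft³/s and the smaller is 39.77 ft³/s; the ratio is 8.07.

8.07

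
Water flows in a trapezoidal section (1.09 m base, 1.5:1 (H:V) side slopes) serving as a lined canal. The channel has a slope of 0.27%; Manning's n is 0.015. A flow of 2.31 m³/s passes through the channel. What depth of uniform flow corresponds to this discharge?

y_n = 0.627 m

Manning's equation rearranged: A R^(2/3) = nQ / (1·√S) = 0.015 × 2.31 / (√0.0027) = 0.6668.
Try y = 0.52 m: A R^(2/3) = 0.4625 — short.
Try y = 0.792 m: A R^(2/3) = 1.071 — over.
Try y = 0.627 m: A R^(2/3) = 0.6679 — close enough.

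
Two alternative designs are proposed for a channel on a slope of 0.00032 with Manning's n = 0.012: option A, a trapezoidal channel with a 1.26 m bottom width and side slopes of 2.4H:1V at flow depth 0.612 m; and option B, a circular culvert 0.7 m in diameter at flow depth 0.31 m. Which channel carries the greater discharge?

channel A

Channel A: With bottom width b = 1.26 m and side slope z = 2.4: A = (b + zy)y = (1.26 + 2.4×0.612)×0.612 = 1.67 m²; P = b + 2y√(1+z²) = 1.26 + 2×0.612×2.6 = 4.442 m. Hydraulic radius R = A/P = 1.67/4.442 = 0.3759 m. Q_A = (1/0.012)·1.67·0.3759^(2/3)·√0.00032 = 1.297 m³/s.
Channel B: For a circular section of diameter D = 0.7 m at depth y = 0.31 m, the central angle is θ = 2 arccos(1 − 2y/D) = 2.913 rad. Then A = (D²/8)(θ − sin θ) = 0.1645 m² and P = Dθ/2 = 1.019 m. Hydraulic radius R = A/P = 0.1645/1.019 = 0.1614 m. Q_B = (1/0.012)·0.1645·0.1614^(2/3)·√0.00032 = 0.07267 m³/s.
Q_A = 1.297 m³/s vs Q_B = 0.07267 m³/s, so channel A carries more.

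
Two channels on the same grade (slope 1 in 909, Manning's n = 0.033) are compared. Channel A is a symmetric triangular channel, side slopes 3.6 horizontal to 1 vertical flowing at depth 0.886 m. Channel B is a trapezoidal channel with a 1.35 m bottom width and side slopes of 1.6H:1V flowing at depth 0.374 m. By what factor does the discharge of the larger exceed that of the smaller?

Channel A: For a triangular section with side slope z = 3.6: A = zy² = 3.6×0.886² = 2.826 m²; P = 2y√(1+z²) = 2×0.886×3.736 = 6.621 m. Hydraulic radius R = A/P = 2.826/6.621 = 0.4268 m. Q_A = (1/0.033)·2.826·0.4268^(2/3)·√0.0011 = 1.61 m³/s.
Channel B: With bottom width b = 1.35 m and side slope z = 1.6: A = (b + zy)y = (1.35 + 1.6×0.374)×0.374 = 0.7287 m²; P = b + 2y√(1+z²) = 1.35 + 2×0.374×1.887 = 2.761 m. Hydraulic radius R = A/P = 0.7287/2.761 = 0.2639 m. Q_B = (1/0.033)·0.7287·0.2639^(2/3)·√0.0011 = 0.3013 m³/s.
The larger discharge is 1.61 m³/s and the smaller is 0.3013 m³/s; the ratio is 5.34.

5.34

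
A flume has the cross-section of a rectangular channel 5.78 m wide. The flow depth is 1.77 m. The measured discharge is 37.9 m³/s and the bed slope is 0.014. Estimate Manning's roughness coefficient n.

Flow area A = b·y = 5.78 × 1.77 = 10.23 m². Wetted perimeter P = b + 2y = 5.78 + 2×1.77 = 9.32 m.
Hydraulic radius R = A/P = 10.23/9.32 = 1.098 m.
Rearranging Manning's equation: n = (1/Q) A R^(2/3) S^(1/2) = (1/37.9) × 10.23 × 1.098^(2/3) × √0.014 = 0.034.

n = 0.034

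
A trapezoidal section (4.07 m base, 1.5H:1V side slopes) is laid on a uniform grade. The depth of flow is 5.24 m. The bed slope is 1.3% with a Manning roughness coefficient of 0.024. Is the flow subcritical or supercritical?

supercritical

With bottom width b = 4.07 m and side slope z = 1.5: A = (b + zy)y = (4.07 + 1.5×5.24)×5.24 = 62.51 m²; P = b + 2y√(1+z²) = 4.07 + 2×5.24×1.803 = 22.96 m.
Hydraulic radius R = A/P = 62.51/22.96 = 2.722 m.
V = (1/n) R^(2/3) √S = (1/0.024) × 2.722^(2/3) × √0.013 = 9.262 m/s. Hydraulic depth D_h = A/T = 62.51/19.79 = 3.159 m.
Froude number Fr = V/√(g·D_h) = 9.262/√(9.81×3.159) = 1.66, which is greater than 1, so the flow is supercritical.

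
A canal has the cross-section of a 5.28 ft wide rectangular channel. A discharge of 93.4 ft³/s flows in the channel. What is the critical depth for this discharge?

For a rectangular channel, critical depth y_c = (q²/g)^(1/3) where q = Q/b = 93.4/5.28 = 17.69 ft²/s.
So y_c = (17.69²/32.2)^(1/3) = 2.13 ft.

y_c = 2.13 ft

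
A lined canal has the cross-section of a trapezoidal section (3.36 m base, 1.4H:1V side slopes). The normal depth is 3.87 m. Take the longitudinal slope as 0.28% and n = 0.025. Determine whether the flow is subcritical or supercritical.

With bottom width b = 3.36 m and side slope z = 1.4: A = (b + zy)y = (3.36 + 1.4×3.87)×3.87 = 33.97 m²; P = b + 2y√(1+z²) = 3.36 + 2×3.87×1.72 = 16.68 m.
Hydraulic radius R = A/P = 33.97/16.68 = 2.037 m.
V = (1/n) R^(2/3) √S = (1/0.025) × 2.037^(2/3) × √0.0028 = 3.401 m/s. Hydraulic depth D_h = A/T = 33.97/14.2 = 2.393 m.
Froude number Fr = V/√(g·D_h) = 3.401/√(9.81×2.393) = 0.702, which is less than 1, so the flow is subcritical.

subcritical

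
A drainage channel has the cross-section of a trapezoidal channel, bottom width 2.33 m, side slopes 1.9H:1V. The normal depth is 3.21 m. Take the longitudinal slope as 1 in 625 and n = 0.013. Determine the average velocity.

V = 4.35 m/s

With bottom width b = 2.33 m and side slope z = 1.9: A = (b + zy)y = (2.33 + 1.9×3.21)×3.21 = 27.06 m²; P = b + 2y√(1+z²) = 2.33 + 2×3.21×2.147 = 16.11 m.
Hydraulic radius R = A/P = 27.06/16.11 = 1.679 m.
From Manning's equation, V = (1/n) R^(2/3) S^(1/2) = (1/0.013) × 1.679^(2/3) × 0.0016^(1/2) = 4.35 m/s.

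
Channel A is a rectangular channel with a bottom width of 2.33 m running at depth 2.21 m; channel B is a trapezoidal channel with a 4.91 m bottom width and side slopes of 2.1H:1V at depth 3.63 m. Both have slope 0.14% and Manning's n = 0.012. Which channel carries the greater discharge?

channel B

Channel A: Flow area A = b·y = 2.33 × 2.21 = 5.149 m². Wetted perimeter P = b + 2y = 2.33 + 2×2.21 = 6.75 m. Hydraulic radius R = A/P = 5.149/6.75 = 0.7629 m. Q_A = (1/0.012)·5.149·0.7629^(2/3)·√0.0014 = 13.4 m³/s.
Channel B: With bottom width b = 4.91 m and side slope z = 2.1: A = (b + zy)y = (4.91 + 2.1×3.63)×3.63 = 45.49 m²; P = b + 2y√(1+z²) = 4.91 + 2×3.63×2.326 = 21.8 m. Hydraulic radius R = A/P = 45.49/21.8 = 2.087 m. Q_B = (1/0.012)·45.49·2.087^(2/3)·√0.0014 = 231.7 m³/s.
Q_A = 13.4 m³/s vs Q_B = 231.7 m³/s, so channel B carries more.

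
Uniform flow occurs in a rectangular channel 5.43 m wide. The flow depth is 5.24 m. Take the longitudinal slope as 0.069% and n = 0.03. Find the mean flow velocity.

Flow area A = b·y = 5.43 × 5.24 = 28.45 m². Wetted perimeter P = b + 2y = 5.43 + 2×5.24 = 15.91 m.
Hydraulic radius R = A/P = 28.45/15.91 = 1.788 m.
From Manning's equation, V = (1/n) R^(2/3) S^(1/2) = (1/0.03) × 1.788^(2/3) × 0.00069^(1/2) = 1.29 m/s.

V = 1.29 m/s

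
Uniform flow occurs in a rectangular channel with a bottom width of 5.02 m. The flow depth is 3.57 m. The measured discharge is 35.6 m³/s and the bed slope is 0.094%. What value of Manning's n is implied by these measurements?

n = 0.02

Flow area A = b·y = 5.02 × 3.57 = 17.92 m². Wetted perimeter P = b + 2y = 5.02 + 2×3.57 = 12.16 m.
Hydraulic radius R = A/P = 17.92/12.16 = 1.474 m.
Rearranging Manning's equation: n = (1/Q) A R^(2/3) S^(1/2) = (1/35.6) × 17.92 × 1.474^(2/3) × √0.00094 = 0.02.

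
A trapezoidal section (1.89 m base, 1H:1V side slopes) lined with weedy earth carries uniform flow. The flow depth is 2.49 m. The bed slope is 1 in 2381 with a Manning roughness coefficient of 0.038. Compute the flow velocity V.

With bottom width b = 1.89 m and side slope z = 1: A = (b + zy)y = (1.89 + 1×2.49)×2.49 = 10.91 m²; P = b + 2y√(1+z²) = 1.89 + 2×2.49×1.414 = 8.933 m.
Hydraulic radius R = A/P = 10.91/8.933 = 1.221 m.
From Manning's equation, V = (1/n) R^(2/3) S^(1/2) = (1/0.038) × 1.221^(2/3) × 0.00042^(1/2) = 0.616 m/s.

V = 0.616 m/s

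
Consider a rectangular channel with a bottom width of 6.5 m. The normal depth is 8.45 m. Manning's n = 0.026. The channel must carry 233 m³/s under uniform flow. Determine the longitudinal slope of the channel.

Flow area A = b·y = 6.5 × 8.45 = 54.92 m². Wetted perimeter P = b + 2y = 6.5 + 2×8.45 = 23.4 m.
Hydraulic radius R = A/P = 54.92/23.4 = 2.347 m.
From Manning's equation, S = [nQ / (1 A R^(2/3))]² = [0.026 × 233 / (1 × 54.92 × 2.347^(2/3))]² = 0.0039.

S = 0.0039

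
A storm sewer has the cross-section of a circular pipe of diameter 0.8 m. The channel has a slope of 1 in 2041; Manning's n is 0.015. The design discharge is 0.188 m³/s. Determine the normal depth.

Manning's equation rearranged: A R^(2/3) = nQ / (1·√S) = 0.015 × 0.188 / (√0.00049) = 0.1274.
Trying y = 0.648 m: A R^(2/3) = 0.17 — over.
Trying y = 0.389 m: A R^(2/3) = 0.08196 — short.
Trying y = 0.513 m: A R^(2/3) = 0.1275 — ≈ 0.1274.

y_n = 0.513 m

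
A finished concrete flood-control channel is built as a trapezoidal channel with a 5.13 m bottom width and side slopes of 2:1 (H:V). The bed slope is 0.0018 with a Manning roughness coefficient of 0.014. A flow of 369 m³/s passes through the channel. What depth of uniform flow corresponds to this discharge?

Manning's equation rearranged: A R^(2/3) = nQ / (1·√S) = 0.014 × 369 / (√0.0018) = 121.8.
Try y = 5.23 m: A R^(2/3) = 164.2 — too large.
Try y = 3.33 m: A R^(2/3) = 61.51 — too small.
Try y = 4.57 m: A R^(2/3) = 121.7 — ≈ 121.8.

y_n = 4.57 m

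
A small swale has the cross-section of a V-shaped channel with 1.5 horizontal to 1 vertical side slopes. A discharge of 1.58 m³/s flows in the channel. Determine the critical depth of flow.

At critical depth, Q² T / (g A³) = 1, i.e. A³/T = Q²/g = 1.58²/9.81 = 0.2545.
Trying y = 0.904 m: A³/T = 0.6792 — high.
Trying y = 0.743 m: A³/T = 0.2547 — close enough.

y_c = 0.743 m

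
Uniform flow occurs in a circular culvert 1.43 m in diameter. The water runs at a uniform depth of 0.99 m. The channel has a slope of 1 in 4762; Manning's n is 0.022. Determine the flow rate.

Q = 0.44 m³/s

For a circular section of diameter D = 1.43 m at depth y = 0.99 m, the central angle is θ = 2 arccos(1 − 2y/D) = 3.931 rad. Then A = (D²/8)(θ − sin θ) = 1.186 m² and P = Dθ/2 = 2.811 m.
Hydraulic radius R = A/P = 1.186/2.811 = 0.4221 m.
Manning's equation: Q = (1/n) A R^(2/3) S^(1/2) = (1/0.022) × 1.186 × 0.4221^(2/3) × 0.00021^(1/2) = 0.44 m³/s.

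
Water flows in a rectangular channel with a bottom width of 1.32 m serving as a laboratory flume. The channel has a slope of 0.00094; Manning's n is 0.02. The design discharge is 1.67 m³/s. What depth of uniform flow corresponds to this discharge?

y_n = 1.41 m

Manning's equation rearranged: A R^(2/3) = nQ / (1·√S) = 0.02 × 1.67 / (√0.00094) = 1.089.
Trying y = 1.65 m: A R^(2/3) = 1.319 — high.
Trying y = 1.23 m: A R^(2/3) = 0.9243 — low.
Trying y = 1.41 m: A R^(2/3) = 1.092 — close enough.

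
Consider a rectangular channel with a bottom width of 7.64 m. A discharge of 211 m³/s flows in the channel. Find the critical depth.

For a rectangular channel, critical depth y_c = (q²/g)^(1/3) where q = Q/b = 211/7.64 = 27.62 m²/s.
So y_c = (27.62²/9.81)^(1/3) = 4.27 m.

y_c = 4.27 m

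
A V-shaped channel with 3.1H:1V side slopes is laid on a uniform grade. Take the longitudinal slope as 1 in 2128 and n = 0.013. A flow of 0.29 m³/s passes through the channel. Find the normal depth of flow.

Manning's equation rearranged: A R^(2/3) = nQ / (1·√S) = 0.013 × 0.29 / (√0.0004699) = 0.1739.
Try y = 0.331 m: A R^(2/3) = 0.09906 — low.
Try y = 0.46 m: A R^(2/3) = 0.2382 — high.
Try y = 0.409 m: A R^(2/3) = 0.1742 — matches.

y_n = 0.409 m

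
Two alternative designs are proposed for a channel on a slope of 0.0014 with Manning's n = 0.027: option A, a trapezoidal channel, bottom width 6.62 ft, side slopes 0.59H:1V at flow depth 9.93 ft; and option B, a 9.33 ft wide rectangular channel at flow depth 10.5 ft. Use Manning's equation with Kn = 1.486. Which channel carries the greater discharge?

Channel A: With bottom width b = 6.62 ft and side slope z = 0.59: A = (b + zy)y = (6.62 + 0.59×9.93)×9.93 = 123.9 ft²; P = b + 2y√(1+z²) = 6.62 + 2×9.93×1.161 = 29.68 ft. Hydraulic radius R = A/P = 123.9/29.68 = 4.175 ft. Q_A = (1.486/0.027)·123.9·4.175^(2/3)·√0.0014 = 661.6 ft³/s.
Channel B: Flow area A = b·y = 9.33 × 10.5 = 97.97 ft². Wetted perimeter P = b + 2y = 9.33 + 2×10.5 = 30.33 ft. Hydraulic radius R = A/P = 97.97/30.33 = 3.23 ft. Q_B = (1.486/0.027)·97.97·3.23^(2/3)·√0.0014 = 440.8 ft³/s.
Q_A = 661.6 ft³/s vs Q_B = 440.8 ft³/s, so channel A carries more.

channel A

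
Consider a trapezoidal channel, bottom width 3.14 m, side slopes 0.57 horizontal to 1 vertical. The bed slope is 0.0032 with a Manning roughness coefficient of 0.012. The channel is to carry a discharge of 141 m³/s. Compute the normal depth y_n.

Manning's equation rearranged: A R^(2/3) = nQ / (1·√S) = 0.012 × 141 / (√0.0032) = 29.91.
At y = 4.22 m: A R^(2/3) = 34.89 — high.
At y = 3.89 m: A R^(2/3) = 29.95 — close enough.

y_n = 3.89 m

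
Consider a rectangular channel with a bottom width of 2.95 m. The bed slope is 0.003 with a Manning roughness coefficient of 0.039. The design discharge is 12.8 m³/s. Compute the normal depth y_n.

Manning's equation rearranged: A R^(2/3) = nQ / (1·√S) = 0.039 × 12.8 / (√0.003) = 9.114.
Try y = 2.41 m: A R^(2/3) = 6.701 — too small.
Try y = 3.53 m: A R^(2/3) = 10.69 — too large.
Try y = 3.09 m: A R^(2/3) = 9.106 — matches.

y_n = 3.09 m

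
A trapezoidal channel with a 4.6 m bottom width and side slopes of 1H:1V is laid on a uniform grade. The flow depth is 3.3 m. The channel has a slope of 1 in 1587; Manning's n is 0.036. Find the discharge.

With bottom width b = 4.6 m and side slope z = 1: A = (b + zy)y = (4.6 + 1×3.3)×3.3 = 26.07 m²; P = b + 2y√(1+z²) = 4.6 + 2×3.3×1.414 = 13.93 m.
Hydraulic radius R = A/P = 26.07/13.93 = 1.871 m.
Manning's equation: Q = (1/n) A R^(2/3) S^(1/2) = (1/0.036) × 26.07 × 1.871^(2/3) × 0.0006301^(1/2) = 27.6 m³/s.

Q = 27.6 m³/s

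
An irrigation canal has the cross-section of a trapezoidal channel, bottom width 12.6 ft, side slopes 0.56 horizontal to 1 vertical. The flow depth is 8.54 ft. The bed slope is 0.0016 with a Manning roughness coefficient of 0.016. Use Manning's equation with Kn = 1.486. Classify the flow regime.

With bottom width b = 12.6 ft and side slope z = 0.56: A = (b + zy)y = (12.6 + 0.56×8.54)×8.54 = 148.4 ft²; P = b + 2y√(1+z²) = 12.6 + 2×8.54×1.146 = 32.18 ft.
Hydraulic radius R = A/P = 148.4/32.18 = 4.614 ft.
V = (1.486/n) R^(2/3) √S = (1.486/0.016) × 4.614^(2/3) × √0.0016 = 10.3 ft/s. Hydraulic depth D_h = A/T = 148.4/22.16 = 6.697 ft.
Froude number Fr = V/√(g·D_h) = 10.3/√(32.2×6.697) = 0.701, which is less than 1, so the flow is subcritical.

subcritical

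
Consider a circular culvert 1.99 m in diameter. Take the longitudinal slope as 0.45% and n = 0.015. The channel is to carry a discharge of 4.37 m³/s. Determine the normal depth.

Manning's equation rearranged: A R^(2/3) = nQ / (1·√S) = 0.015 × 4.37 / (√0.0045) = 0.9772.
At y = 1.21 m: A R^(2/3) = 1.339 — too large.
At y = 0.72 m: A R^(2/3) = 0.5465 — too small.
At y = 0.995 m: A R^(2/3) = 0.9764 — matches.

y_n = 0.995 m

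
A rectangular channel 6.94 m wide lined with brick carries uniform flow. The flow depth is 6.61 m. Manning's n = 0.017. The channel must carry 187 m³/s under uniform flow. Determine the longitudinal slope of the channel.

Flow area A = b·y = 6.94 × 6.61 = 45.87 m². Wetted perimeter P = b + 2y = 6.94 + 2×6.61 = 20.16 m.
Hydraulic radius R = A/P = 45.87/20.16 = 2.275 m.
From Manning's equation, S = [nQ / (1 A R^(2/3))]² = [0.017 × 187 / (1 × 45.87 × 2.275^(2/3))]² = 0.0016.

S = 0.0016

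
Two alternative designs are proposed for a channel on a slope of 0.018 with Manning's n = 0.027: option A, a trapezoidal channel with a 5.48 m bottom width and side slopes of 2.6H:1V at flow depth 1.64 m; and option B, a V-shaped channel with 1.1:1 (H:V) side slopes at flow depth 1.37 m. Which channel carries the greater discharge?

channel A

Channel A: With bottom width b = 5.48 m and side slope z = 2.6: A = (b + zy)y = (5.48 + 2.6×1.64)×1.64 = 15.98 m²; P = b + 2y√(1+z²) = 5.48 + 2×1.64×2.786 = 14.62 m. Hydraulic radius R = A/P = 15.98/14.62 = 1.093 m. Q_A = (1/0.027)·15.98·1.093^(2/3)·√0.018 = 84.27 m³/s.
Channel B: For a triangular section with side slope z = 1.1: A = zy² = 1.1×1.37² = 2.065 m²; P = 2y√(1+z²) = 2×1.37×1.487 = 4.073 m. Hydraulic radius R = A/P = 2.065/4.073 = 0.5069 m. Q_B = (1/0.027)·2.065·0.5069^(2/3)·√0.018 = 6.522 m³/s.
Q_A = 84.27 m³/s vs Q_B = 6.522 m³/s, so channel A carries more.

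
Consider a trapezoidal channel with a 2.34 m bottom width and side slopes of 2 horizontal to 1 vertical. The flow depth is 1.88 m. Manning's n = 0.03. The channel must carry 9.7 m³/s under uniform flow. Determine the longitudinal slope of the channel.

S = 0.000591

With bottom width b = 2.34 m and side slope z = 2: A = (b + zy)y = (2.34 + 2×1.88)×1.88 = 11.47 m²; P = b + 2y√(1+z²) = 2.34 + 2×1.88×2.236 = 10.75 m.
Hydraulic radius R = A/P = 11.47/10.75 = 1.067 m.
From Manning's equation, S = [nQ / (1 A R^(2/3))]² = [0.03 × 9.7 / (1 × 11.47 × 1.067^(2/3))]² = 0.000591.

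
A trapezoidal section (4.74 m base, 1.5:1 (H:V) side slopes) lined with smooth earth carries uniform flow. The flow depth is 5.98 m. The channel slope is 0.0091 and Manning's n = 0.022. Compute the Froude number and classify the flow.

supercritical

With bottom width b = 4.74 m and side slope z = 1.5: A = (b + zy)y = (4.74 + 1.5×5.98)×5.98 = 81.99 m²; P = b + 2y√(1+z²) = 4.74 + 2×5.98×1.803 = 26.3 m.
Hydraulic radius R = A/P = 81.99/26.3 = 3.117 m.
V = (1/n) R^(2/3) √S = (1/0.022) × 3.117^(2/3) × √0.0091 = 9.253 m/s. Hydraulic depth D_h = A/T = 81.99/22.68 = 3.615 m.
Froude number Fr = V/√(g·D_h) = 9.253/√(9.81×3.615) = 1.55, which is greater than 1, so the flow is supercritical.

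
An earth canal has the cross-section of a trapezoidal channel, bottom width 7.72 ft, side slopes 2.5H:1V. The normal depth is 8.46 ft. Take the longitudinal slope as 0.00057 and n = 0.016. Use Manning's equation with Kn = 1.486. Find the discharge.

With bottom width b = 7.72 ft and side slope z = 2.5: A = (b + zy)y = (7.72 + 2.5×8.46)×8.46 = 244.2 ft²; P = b + 2y√(1+z²) = 7.72 + 2×8.46×2.693 = 53.28 ft.
Hydraulic radius R = A/P = 244.2/53.28 = 4.584 ft.
Manning's equation: Q = (1.486/n) A R^(2/3) S^(1/2) = (1.486/0.016) × 244.2 × 4.584^(2/3) × 0.00057^(1/2) = 1490 ft³/s.

Q = 1490 ft³/s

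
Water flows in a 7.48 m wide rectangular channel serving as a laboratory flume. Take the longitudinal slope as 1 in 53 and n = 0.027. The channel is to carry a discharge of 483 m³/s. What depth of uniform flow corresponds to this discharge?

y_n = 7.01 m

Manning's equation rearranged: A R^(2/3) = nQ / (1·√S) = 0.027 × 483 / (√0.01887) = 94.94.
At y = 5.54 m: A R^(2/3) = 70.79 — low.
At y = 8.73 m: A R^(2/3) = 124 — high.
At y = 7.01 m: A R^(2/3) = 95 — close enough.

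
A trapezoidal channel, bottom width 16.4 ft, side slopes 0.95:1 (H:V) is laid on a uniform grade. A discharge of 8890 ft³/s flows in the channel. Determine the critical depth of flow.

At critical depth, Q² T / (g A³) = 1, i.e. A³/T = Q²/g = 8890²/32.2 = 2454000.
Trying y = 11.8 ft: A³/T = 890800 — too small.
Trying y = 17.5 ft: A³/T = 3888000 — too large.
Trying y = 15.5 ft: A³/T = 2449000 — ≈ 2454000.

y_c = 15.5 ft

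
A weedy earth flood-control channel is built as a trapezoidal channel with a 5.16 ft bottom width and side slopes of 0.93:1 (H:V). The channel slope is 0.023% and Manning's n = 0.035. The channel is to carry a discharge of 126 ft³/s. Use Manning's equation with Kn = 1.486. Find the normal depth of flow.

y_n = 7.22 ft

Manning's equation rearranged: A R^(2/3) = nQ / (1.486·√S) = 0.035 × 126 / (1.486 × √0.00023) = 195.7.
Try y = 4.93 ft: A R^(2/3) = 90.36 — too small.
Try y = 8.46 ft: A R^(2/3) = 273 — too large.
Try y = 7.22 ft: A R^(2/3) = 195.6 — matches.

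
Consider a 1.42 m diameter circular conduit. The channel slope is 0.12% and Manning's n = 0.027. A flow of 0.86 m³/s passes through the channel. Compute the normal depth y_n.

y_n = 1 m

Manning's equation rearranged: A R^(2/3) = nQ / (1·√S) = 0.027 × 0.86 / (√0.0012) = 0.6703.
Trying y = 1.23 m: A R^(2/3) = 0.829 — high.
Trying y = 1 m: A R^(2/3) = 0.67 — ≈ 0.6703.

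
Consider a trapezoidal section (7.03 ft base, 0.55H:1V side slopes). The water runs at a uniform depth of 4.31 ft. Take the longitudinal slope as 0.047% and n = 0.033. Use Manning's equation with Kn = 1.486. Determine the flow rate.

Q = 70.9 ft³/s

With bottom width b = 7.03 ft and side slope z = 0.55: A = (b + zy)y = (7.03 + 0.55×4.31)×4.31 = 40.52 ft²; P = b + 2y√(1+z²) = 7.03 + 2×4.31×1.141 = 16.87 ft.
Hydraulic radius R = A/P = 40.52/16.87 = 2.402 ft.
Manning's equation: Q = (1.486/n) A R^(2/3) S^(1/2) = (1.486/0.033) × 40.52 × 2.402^(2/3) × 0.00047^(1/2) = 70.9 ft³/s.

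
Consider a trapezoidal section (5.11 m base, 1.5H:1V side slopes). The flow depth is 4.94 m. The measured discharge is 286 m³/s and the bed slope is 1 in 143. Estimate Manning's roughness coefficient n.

n = 0.0351

With bottom width b = 5.11 m and side slope z = 1.5: A = (b + zy)y = (5.11 + 1.5×4.94)×4.94 = 61.85 m²; P = b + 2y√(1+z²) = 5.11 + 2×4.94×1.803 = 22.92 m.
Hydraulic radius R = A/P = 61.85/22.92 = 2.698 m.
Rearranging Manning's equation: n = (1/Q) A R^(2/3) S^(1/2) = (1/286) × 61.85 × 2.698^(2/3) × √0.006993 = 0.0351.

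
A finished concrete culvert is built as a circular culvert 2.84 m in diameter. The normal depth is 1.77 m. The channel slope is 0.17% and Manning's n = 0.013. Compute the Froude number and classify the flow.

For a circular section of diameter D = 2.84 m at depth y = 1.77 m, the central angle is θ = 2 arccos(1 − 2y/D) = 3.64 rad. Then A = (D²/8)(θ − sin θ) = 4.151 m² and P = Dθ/2 = 5.168 m.
Hydraulic radius R = A/P = 4.151/5.168 = 0.8032 m.
V = (1/n) R^(2/3) √S = (1/0.013) × 0.8032^(2/3) × √0.0017 = 2.74 m/s. Hydraulic depth D_h = A/T = 4.151/2.752 = 1.508 m.
Froude number Fr = V/√(g·D_h) = 2.74/√(9.81×1.508) = 0.712, which is less than 1, so the flow is subcritical.

subcritical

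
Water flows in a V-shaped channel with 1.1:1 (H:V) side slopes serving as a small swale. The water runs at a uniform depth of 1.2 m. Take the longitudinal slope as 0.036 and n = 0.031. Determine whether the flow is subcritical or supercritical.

For a triangular section with side slope z = 1.1: A = zy² = 1.1×1.2² = 1.584 m²; P = 2y√(1+z²) = 2×1.2×1.487 = 3.568 m.
Hydraulic radius R = A/P = 1.584/3.568 = 0.444 m.
V = (1/n) R^(2/3) √S = (1/0.031) × 0.444^(2/3) × √0.036 = 3.562 m/s. Hydraulic depth D_h = A/T = 1.584/2.64 = 0.6 m.
Froude number Fr = V/√(g·D_h) = 3.562/√(9.81×0.6) = 1.47, which is greater than 1, so the flow is supercritical.

supercritical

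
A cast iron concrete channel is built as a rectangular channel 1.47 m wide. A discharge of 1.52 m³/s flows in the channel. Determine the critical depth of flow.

y_c = 0.478 m

For a rectangular channel, critical depth y_c = (q²/g)^(1/3) where q = Q/b = 1.52/1.47 = 1.034 m²/s.
So y_c = (1.034²/9.81)^(1/3) = 0.478 m.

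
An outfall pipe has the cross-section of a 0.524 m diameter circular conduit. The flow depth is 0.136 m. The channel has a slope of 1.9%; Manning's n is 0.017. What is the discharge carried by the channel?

For a circular section of diameter D = 0.524 m at depth y = 0.136 m, the central angle is θ = 2 arccos(1 − 2y/D) = 2.138 rad. Then A = (D²/8)(θ − sin θ) = 0.04444 m² and P = Dθ/2 = 0.5602 m.
Hydraulic radius R = A/P = 0.04444/0.5602 = 0.07933 m.
Manning's equation: Q = (1/n) A R^(2/3) S^(1/2) = (1/0.017) × 0.04444 × 0.07933^(2/3) × 0.019^(1/2) = 0.0665 m³/s.

Q = 0.0665 m³/s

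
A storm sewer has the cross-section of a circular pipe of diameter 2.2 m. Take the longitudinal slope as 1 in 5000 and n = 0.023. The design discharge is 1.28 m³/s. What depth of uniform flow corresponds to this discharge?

y_n = 1.51 m

Manning's equation rearranged: A R^(2/3) = nQ / (1·√S) = 0.023 × 1.28 / (√0.0002) = 2.082.
At y = 1.27 m: A R^(2/3) = 1.615 — too small.
At y = 1.9 m: A R^(2/3) = 2.659 — too large.
At y = 1.51 m: A R^(2/3) = 2.081 — close enough.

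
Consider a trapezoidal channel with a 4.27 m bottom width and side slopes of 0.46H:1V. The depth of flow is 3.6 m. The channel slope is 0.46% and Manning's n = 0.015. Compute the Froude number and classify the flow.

supercritical

With bottom width b = 4.27 m and side slope z = 0.46: A = (b + zy)y = (4.27 + 0.46×3.6)×3.6 = 21.33 m²; P = b + 2y√(1+z²) = 4.27 + 2×3.6×1.101 = 12.2 m.
Hydraulic radius R = A/P = 21.33/12.2 = 1.749 m.
V = (1/n) R^(2/3) √S = (1/0.015) × 1.749^(2/3) × √0.0046 = 6.565 m/s. Hydraulic depth D_h = A/T = 21.33/7.582 = 2.814 m.
Froude number Fr = V/√(g·D_h) = 6.565/√(9.81×2.814) = 1.25, which is greater than 1, so the flow is supercritical.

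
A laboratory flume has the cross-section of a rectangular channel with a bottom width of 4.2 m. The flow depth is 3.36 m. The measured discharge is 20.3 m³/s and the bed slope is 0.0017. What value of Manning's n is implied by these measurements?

Flow area A = b·y = 4.2 × 3.36 = 14.11 m². Wetted perimeter P = b + 2y = 4.2 + 2×3.36 = 10.92 m.
Hydraulic radius R = A/P = 14.11/10.92 = 1.292 m.
Rearranging Manning's equation: n = (1/Q) A R^(2/3) S^(1/2) = (1/20.3) × 14.11 × 1.292^(2/3) × √0.0017 = 0.034.

n = 0.034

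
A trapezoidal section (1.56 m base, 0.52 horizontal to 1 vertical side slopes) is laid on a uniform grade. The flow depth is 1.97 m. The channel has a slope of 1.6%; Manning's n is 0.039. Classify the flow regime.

subcritical

With bottom width b = 1.56 m and side slope z = 0.52: A = (b + zy)y = (1.56 + 0.52×1.97)×1.97 = 5.091 m²; P = b + 2y√(1+z²) = 1.56 + 2×1.97×1.127 = 6.001 m.
Hydraulic radius R = A/P = 5.091/6.001 = 0.8484 m.
V = (1/n) R^(2/3) √S = (1/0.039) × 0.8484^(2/3) × √0.016 = 2.907 m/s. Hydraulic depth D_h = A/T = 5.091/3.609 = 1.411 m.
Froude number Fr = V/√(g·D_h) = 2.907/√(9.81×1.411) = 0.781, which is less than 1, so the flow is subcritical.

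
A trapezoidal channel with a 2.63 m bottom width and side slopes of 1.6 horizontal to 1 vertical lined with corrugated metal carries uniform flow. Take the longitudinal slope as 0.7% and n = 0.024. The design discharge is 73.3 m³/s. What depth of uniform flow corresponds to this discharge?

Manning's equation rearranged: A R^(2/3) = nQ / (1·√S) = 0.024 × 73.3 / (√0.007) = 21.03.
At y = 2.18 m: A R^(2/3) = 15.3 — short.
At y = 3 m: A R^(2/3) = 30.46 — over.
At y = 2.53 m: A R^(2/3) = 21.02 — close enough.

y_n = 2.53 m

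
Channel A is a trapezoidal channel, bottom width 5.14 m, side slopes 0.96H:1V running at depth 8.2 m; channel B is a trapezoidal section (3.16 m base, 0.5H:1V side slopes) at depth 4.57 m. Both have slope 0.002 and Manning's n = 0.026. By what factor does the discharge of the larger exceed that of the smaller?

6.94

Channel A: With bottom width b = 5.14 m and side slope z = 0.96: A = (b + zy)y = (5.14 + 0.96×8.2)×8.2 = 106.7 m²; P = b + 2y√(1+z²) = 5.14 + 2×8.2×1.386 = 27.87 m. Hydraulic radius R = A/P = 106.7/27.87 = 3.828 m. Q_A = (1/0.026)·106.7·3.828^(2/3)·√0.002 = 449.1 m³/s.
Channel B: With bottom width b = 3.16 m and side slope z = 0.5: A = (b + zy)y = (3.16 + 0.5×4.57)×4.57 = 24.88 m²; P = b + 2y√(1+z²) = 3.16 + 2×4.57×1.118 = 13.38 m. Hydraulic radius R = A/P = 24.88/13.38 = 1.86 m. Q_B = (1/0.026)·24.88·1.86^(2/3)·√0.002 = 64.73 m³/s.
The larger discharge is 449.1 m³/s and the smaller is 64.73 m³/s; the ratio is 6.94.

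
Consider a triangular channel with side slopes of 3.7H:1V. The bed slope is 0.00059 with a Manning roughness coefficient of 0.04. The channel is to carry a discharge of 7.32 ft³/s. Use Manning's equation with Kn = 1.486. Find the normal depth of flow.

Manning's equation rearranged: A R^(2/3) = nQ / (1.486·√S) = 0.04 × 7.32 / (1.486 × √0.00059) = 8.112.
Try y = 1.29 ft: A R^(2/3) = 4.49 — short.
Try y = 1.74 ft: A R^(2/3) = 9.972 — over.
Try y = 1.61 ft: A R^(2/3) = 8.107 — ≈ 8.112.

y_n = 1.61 ft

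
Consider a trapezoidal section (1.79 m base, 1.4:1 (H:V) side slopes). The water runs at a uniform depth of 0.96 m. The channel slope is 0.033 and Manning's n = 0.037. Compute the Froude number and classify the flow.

With bottom width b = 1.79 m and side slope z = 1.4: A = (b + zy)y = (1.79 + 1.4×0.96)×0.96 = 3.009 m²; P = b + 2y√(1+z²) = 1.79 + 2×0.96×1.72 = 5.093 m.
Hydraulic radius R = A/P = 3.009/5.093 = 0.5907 m.
V = (1/n) R^(2/3) √S = (1/0.037) × 0.5907^(2/3) × √0.033 = 3.456 m/s. Hydraulic depth D_h = A/T = 3.009/4.478 = 0.6719 m.
Froude number Fr = V/√(g·D_h) = 3.456/√(9.81×0.6719) = 1.35, which is greater than 1, so the flow is supercritical.

supercritical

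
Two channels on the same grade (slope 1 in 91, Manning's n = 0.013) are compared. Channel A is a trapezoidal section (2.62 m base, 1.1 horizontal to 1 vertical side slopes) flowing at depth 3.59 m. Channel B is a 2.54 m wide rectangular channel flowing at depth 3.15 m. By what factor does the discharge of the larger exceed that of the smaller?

4.62

Channel A: With bottom width b = 2.62 m and side slope z = 1.1: A = (b + zy)y = (2.62 + 1.1×3.59)×3.59 = 23.58 m²; P = b + 2y√(1+z²) = 2.62 + 2×3.59×1.487 = 13.29 m. Hydraulic radius R = A/P = 23.58/13.29 = 1.774 m. Q_A = (1/0.013)·23.58·1.774^(2/3)·√0.01099 = 278.7 m³/s.
Channel B: Flow area A = b·y = 2.54 × 3.15 = 8.001 m². Wetted perimeter P = b + 2y = 2.54 + 2×3.15 = 8.84 m. Hydraulic radius R = A/P = 8.001/8.84 = 0.9051 m. Q_B = (1/0.013)·8.001·0.9051^(2/3)·√0.01099 = 60.37 m³/s.
The larger discharge is 278.7 m³/s and the smaller is 60.37 m³/s; the ratio is 4.62.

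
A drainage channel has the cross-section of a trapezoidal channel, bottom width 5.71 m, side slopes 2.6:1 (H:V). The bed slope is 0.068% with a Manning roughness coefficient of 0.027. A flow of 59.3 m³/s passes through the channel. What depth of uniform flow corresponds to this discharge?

y_n = 3.03 m

Manning's equation rearranged: A R^(2/3) = nQ / (1·√S) = 0.027 × 59.3 / (√0.00068) = 61.4.
Try y = 2.37 m: A R^(2/3) = 36.67 — low.
Try y = 3.41 m: A R^(2/3) = 79.21 — high.
Try y = 3.03 m: A R^(2/3) = 61.43 — matches.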